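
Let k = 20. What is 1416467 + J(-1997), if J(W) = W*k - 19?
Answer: 1376508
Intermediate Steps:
J(W) = -19 + 20*W (J(W) = W*20 - 19 = 20*W - 19 = -19 + 20*W)
1416467 + J(-1997) = 1416467 + (-19 + 20*(-1997)) = 1416467 + (-19 - 39940) = 1416467 - 39959 = 1376508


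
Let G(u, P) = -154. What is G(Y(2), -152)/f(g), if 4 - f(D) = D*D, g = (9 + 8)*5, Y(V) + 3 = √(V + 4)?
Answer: 154/7221 ≈ 0.021327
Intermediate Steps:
Y(V) = -3 + √(4 + V) (Y(V) = -3 + √(V + 4) = -3 + √(4 + V))
g = 85 (g = 17*5 = 85)
f(D) = 4 - D² (f(D) = 4 - D*D = 4 - D²)
G(Y(2), -152)/f(g) = -154/(4 - 1*85²) = -154/(4 - 1*7225) = -154/(4 - 7225) = -154/(-7221) = -154*(-1/7221) = 154/7221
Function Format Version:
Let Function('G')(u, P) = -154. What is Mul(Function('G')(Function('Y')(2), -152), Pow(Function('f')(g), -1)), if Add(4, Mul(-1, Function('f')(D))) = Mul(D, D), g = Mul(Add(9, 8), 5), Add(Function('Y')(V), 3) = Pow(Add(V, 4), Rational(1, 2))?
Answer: Rational(154, 7221) ≈ 0.021327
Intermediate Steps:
Function('Y')(V) = Add(-3, Pow(Add(4, V), Rational(1, 2))) (Function('Y')(V) = Add(-3, Pow(Add(V, 4), Rational(1, 2))) = Add(-3, Pow(Add(4, V), Rational(1, 2))))
g = 85 (g = Mul(17, 5) = 85)
Function('f')(D) = Add(4, Mul(-1, Pow(D, 2))) (Function('f')(D) = Add(4, Mul(-1, Mul(D, D))) = Add(4, Mul(-1, Pow(D, 2))))
Mul(Function('G')(Function('Y')(2), -152), Pow(Function('f')(g), -1)) = Mul(-154, Pow(Add(4, Mul(-1, Pow(85, 2))), -1)) = Mul(-154, Pow(Add(4, Mul(-1, 7225)), -1)) = Mul(-154, Pow(Add(4, -7225), -1)) = Mul(-154, Pow(-7221, -1)) = Mul(-154, Rational(-1, 7221)) = Rational(154, 7221)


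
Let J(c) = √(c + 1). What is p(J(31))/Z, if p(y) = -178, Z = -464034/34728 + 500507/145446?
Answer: 10703412696/596550977 ≈ 17.942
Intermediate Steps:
J(c) = √(1 + c)
Z = -596550977/60131532 (Z = -464034*1/34728 + 500507*(1/145446) = -77339/5788 + 71501/20778 = -596550977/60131532 ≈ -9.9208)
p(J(31))/Z = -178/(-596550977/60131532) = -178*(-60131532/596550977) = 10703412696/596550977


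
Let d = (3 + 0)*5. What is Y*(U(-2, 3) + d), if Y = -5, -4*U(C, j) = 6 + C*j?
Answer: -75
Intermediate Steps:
U(C, j) = -3/2 - C*j/4 (U(C, j) = -(6 + C*j)/4 = -3/2 - C*j/4)
d = 15 (d = 3*5 = 15)
Y*(U(-2, 3) + d) = -5*((-3/2 - ¼*(-2)*3) + 15) = -5*((-3/2 + 3/2) + 15) = -5*(0 + 15) = -5*15 = -75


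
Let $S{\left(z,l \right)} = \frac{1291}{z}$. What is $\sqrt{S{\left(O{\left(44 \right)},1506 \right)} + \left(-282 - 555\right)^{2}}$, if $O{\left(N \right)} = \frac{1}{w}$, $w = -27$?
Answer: $12 \sqrt{4623} \approx 815.91$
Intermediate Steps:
$O{\left(N \right)} = - \frac{1}{27}$ ($O{\left(N \right)} = \frac{1}{-27} = - \frac{1}{27}$)
$\sqrt{S{\left(O{\left(44 \right)},1506 \right)} + \left(-282 - 555\right)^{2}} = \sqrt{\frac{1291}{- \frac{1}{27}} + \left(-282 - 555\right)^{2}} = \sqrt{1291 \left(-27\right) + \left(-837\right)^{2}} = \sqrt{-34857 + 700569} = \sqrt{665712} = 12 \sqrt{4623}$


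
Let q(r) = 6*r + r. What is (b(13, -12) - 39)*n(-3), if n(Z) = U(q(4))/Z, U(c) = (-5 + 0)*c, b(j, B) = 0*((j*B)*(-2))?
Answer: -1820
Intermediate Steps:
q(r) = 7*r
b(j, B) = 0 (b(j, B) = 0*((B*j)*(-2)) = 0*(-2*B*j) = 0)
U(c) = -5*c
n(Z) = -140/Z (n(Z) = (-35*4)/Z = (-5*28)/Z = -140/Z)
(b(13, -12) - 39)*n(-3) = (0 - 39)*(-140/(-3)) = -(-5460)*(-1)/3 = -39*140/3 = -1820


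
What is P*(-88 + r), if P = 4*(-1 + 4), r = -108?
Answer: -2352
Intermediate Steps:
P = 12 (P = 4*3 = 12)
P*(-88 + r) = 12*(-88 - 108) = 12*(-196) = -2352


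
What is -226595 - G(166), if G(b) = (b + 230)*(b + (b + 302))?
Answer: -477659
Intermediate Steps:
G(b) = (230 + b)*(302 + 2*b) (G(b) = (230 + b)*(b + (302 + b)) = (230 + b)*(302 + 2*b))
-226595 - G(166) = -226595 - (69460 + 2*166² + 762*166) = -226595 - (69460 + 2*27556 + 126492) = -226595 - (69460 + 55112 + 126492) = -226595 - 1*251064 = -226595 - 251064 = -477659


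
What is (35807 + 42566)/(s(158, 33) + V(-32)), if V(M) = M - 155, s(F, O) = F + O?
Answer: 78373/4 ≈ 19593.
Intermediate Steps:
V(M) = -155 + M
(35807 + 42566)/(s(158, 33) + V(-32)) = (35807 + 42566)/((158 + 33) + (-155 - 32)) = 78373/(191 - 187) = 78373/4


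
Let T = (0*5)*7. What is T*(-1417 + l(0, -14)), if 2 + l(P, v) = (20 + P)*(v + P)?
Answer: 0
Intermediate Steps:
l(P, v) = -2 + (20 + P)*(P + v) (l(P, v) = -2 + (20 + P)*(v + P) = -2 + (20 + P)*(P + v))
T = 0 (T = 0*7 = 0)
T*(-1417 + l(0, -14)) = 0*(-1417 + (-2 + 0**2 + 20*0 + 20*(-14) + 0*(-14))) = 0*(-1417 + (-2 + 0 + 0 - 280 + 0)) = 0*(-1417 - 282) = 0*(-1699) = 0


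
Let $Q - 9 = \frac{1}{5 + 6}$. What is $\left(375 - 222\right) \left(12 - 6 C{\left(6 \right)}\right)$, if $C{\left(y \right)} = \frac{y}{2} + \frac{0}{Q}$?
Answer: $-918$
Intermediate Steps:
$Q = \frac{100}{11}$ ($Q = 9 + \frac{1}{5 + 6} = 9 + \frac{1}{11} = \frac{100}{11} \approx 9.0909$)
$C{\left(y \right)} = \frac{y}{2}$ ($C{\left(y \right)} = \frac{y}{2} + \frac{0}{\frac{100}{11}} = y \frac{1}{2} + 0 \cdot \frac{11}{100} = \frac{y}{2} + 0 = \frac{y}{2}$)
$\left(375 - 222\right) \left(12 - 6 C{\left(6 \right)}\right) = \left(375 - 222\right) \left(12 - 6 \cdot \frac{1}{2} \cdot 6\right) = 153 \left(12 - 18\right) = 153 \left(-6\right) = -918$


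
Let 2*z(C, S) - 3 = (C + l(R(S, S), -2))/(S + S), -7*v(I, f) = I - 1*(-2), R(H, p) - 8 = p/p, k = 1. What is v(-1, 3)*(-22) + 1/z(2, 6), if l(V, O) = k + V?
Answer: 51/14 ≈ 3.6429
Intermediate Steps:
R(H, p) = 9 (R(H, p) = 8 + p/p = 8 + 1 = 9)
v(I, f) = -2/7 - I/7 (v(I, f) = -(I - 1*(-2))/7 = -(I + 2)/7 = -(2 + I)/7 = -2/7 - I/7)
l(V, O) = 1 + V
z(C, S) = 3/2 + (10 + C)/(4*S) (z(C, S) = 3/2 + ((C + (1 + 9))/(S + S))/2 = 3/2 + ((C + 10)/((2*S)))/2 = 3/2 + ((10 + C)*(1/(2*S)))/2 = 3/2 + ((10 + C)/(2*S))/2 = 3/2 + (10 + C)/(4*S))
v(-1, 3)*(-22) + 1/z(2, 6) = (-2/7 - ⅐*(-1))*(-22) + 1/((¼)*(10 + 2 + 6*6)/6) = (-2/7 + ⅐)*(-22) + 1/((¼)*(⅙)*(10 + 2 + 36)) = -⅐*(-22) + 1/((¼)*(⅙)*48) = 22/7 + 1/2 = 22/7 + ½ = 51/14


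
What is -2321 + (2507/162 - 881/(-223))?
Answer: -83146663/36126 ≈ -2301.6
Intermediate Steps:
-2321 + (2507/162 - 881/(-223)) = -2321 + (2507*(1/162) - 881*(-1/223)) = -2321 + (2507/162 + 881/223) = -2321 + 701783/36126 = -83146663/36126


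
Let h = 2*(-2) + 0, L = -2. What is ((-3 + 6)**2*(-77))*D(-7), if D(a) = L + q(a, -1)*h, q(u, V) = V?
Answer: -1386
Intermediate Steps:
h = -4 (h = -4 + 0 = -4)
D(a) = 2 (D(a) = -2 - 1*(-4) = -2 + 4 = 2)
((-3 + 6)**2*(-77))*D(-7) = ((-3 + 6)**2*(-77))*2 = (3**2*(-77))*2 = (9*(-77))*2 = -693*2 = -1386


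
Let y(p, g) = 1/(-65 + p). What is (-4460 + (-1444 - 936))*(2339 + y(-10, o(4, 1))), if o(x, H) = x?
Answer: -79993344/5 ≈ -1.5999e+7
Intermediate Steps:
(-4460 + (-1444 - 936))*(2339 + y(-10, o(4, 1))) = (-4460 + (-1444 - 936))*(2339 + 1/(-65 - 10)) = (-4460 - 2380)*(2339 + 1/(-75)) = -6840*(2339 - 1/75) = -6840*175424/75 = -79993344/5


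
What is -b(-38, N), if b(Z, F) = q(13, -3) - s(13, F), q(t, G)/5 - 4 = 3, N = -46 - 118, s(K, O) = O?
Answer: -199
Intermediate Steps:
N = -164
q(t, G) = 35 (q(t, G) = 20 + 5*3 = 20 + 15 = 35)
b(Z, F) = 35 - F
-b(-38, N) = -(35 - 1*(-164)) = -(35 + 164) = -1*199 = -199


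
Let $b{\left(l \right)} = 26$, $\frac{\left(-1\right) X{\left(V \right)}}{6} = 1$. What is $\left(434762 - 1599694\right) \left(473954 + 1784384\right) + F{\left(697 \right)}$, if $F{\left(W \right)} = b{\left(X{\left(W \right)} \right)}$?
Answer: $-2630810202990$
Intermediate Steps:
$X{\left(V \right)} = -6$ ($X{\left(V \right)} = \left(-6\right) 1 = -6$)
$F{\left(W \right)} = 26$
$\left(434762 - 1599694\right) \left(473954 + 1784384\right) + F{\left(697 \right)} = \left(434762 - 1599694\right) \left(473954 + 1784384\right) + 26 = \left(-1164932\right) 2258338 + 26 = -2630810203016 + 26 = -2630810202990$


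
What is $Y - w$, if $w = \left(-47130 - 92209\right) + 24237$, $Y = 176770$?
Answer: $291872$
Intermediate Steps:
$w = -115102$ ($w = -139339 + 24237 = -115102$)
$Y - w = 176770 - -115102 = 176770 + 115102 = 291872$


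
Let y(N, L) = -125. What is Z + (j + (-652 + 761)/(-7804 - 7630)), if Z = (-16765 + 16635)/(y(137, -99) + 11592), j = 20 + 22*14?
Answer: 58046734061/176981678 ≈ 327.98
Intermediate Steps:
j = 328 (j = 20 + 308 = 328)
Z = -130/11467 (Z = (-16765 + 16635)/(-125 + 11592) = -130/11467 ≈ -0.011337)
Z + (j + (-652 + 761)/(-7804 - 7630)) = -130/11467 + (328 + (-652 + 761)/(-7804 - 7630)) = -130/11467 + (328 + 109/(-15434)) = -130/11467 + (328 + 109*(-1/15434)) = -130/11467 + (328 - 109/15434) = -130/11467 + 5062243/15434 = 58046734061/176981678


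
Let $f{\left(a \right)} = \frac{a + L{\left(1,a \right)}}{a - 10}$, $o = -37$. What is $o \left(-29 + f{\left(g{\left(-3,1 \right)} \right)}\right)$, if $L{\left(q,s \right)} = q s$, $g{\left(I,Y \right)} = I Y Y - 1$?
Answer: $\frac{7363}{7} \approx 1051.9$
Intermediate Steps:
$g{\left(I,Y \right)} = -1 + I Y^{2}$ ($g{\left(I,Y \right)} = I Y^{2} - 1 = -1 + I Y^{2}$)
$f{\left(a \right)} = \frac{2 a}{-10 + a}$ ($f{\left(a \right)} = \frac{a + 1 a}{a - 10} = \frac{a + a}{-10 + a} = \frac{2 a}{-10 + a}$)
$o \left(-29 + f{\left(g{\left(-3,1 \right)} \right)}\right) = - 37 \left(-29 + \frac{2 \left(-1 - 3 \cdot 1^{2}\right)}{-10 - \left(1 + 3 \cdot 1^{2}\right)}\right) = - 37 \left(-29 + \frac{2 \left(-1 - 3\right)}{-10 - 4}\right) = - 37 \left(-29 + 2 \left(-4\right) \frac{1}{-10 - 4}\right) = - 37 \left(-29 + 2 \left(-4\right) \frac{1}{-14}\right) = - 37 \left(-29 + 2 \left(-4\right) \left(- \frac{1}{14}\right)\right) = - 37 \left(-29 + \frac{4}{7}\right) = \left(-37\right) \left(- \frac{199}{7}\right) = \frac{7363}{7}$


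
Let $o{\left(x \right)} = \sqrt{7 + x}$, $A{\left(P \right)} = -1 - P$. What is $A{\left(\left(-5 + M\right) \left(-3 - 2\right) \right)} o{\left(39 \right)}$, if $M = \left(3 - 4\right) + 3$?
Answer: $- 16 \sqrt{46} \approx -108.52$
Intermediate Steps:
$M = 2$ ($M = -1 + 3 = 2$)
$A{\left(\left(-5 + M\right) \left(-3 - 2\right) \right)} o{\left(39 \right)} = \left(-1 - \left(-5 + 2\right) \left(-3 - 2\right)\right) \sqrt{7 + 39} = \left(-1 - \left(-3\right) \left(-5\right)\right) \sqrt{46} = \left(-1 - 15\right) \sqrt{46} = - 16 \sqrt{46}$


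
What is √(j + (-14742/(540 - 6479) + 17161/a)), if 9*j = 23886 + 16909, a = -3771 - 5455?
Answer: √122495488935817036858/164379642 ≈ 67.331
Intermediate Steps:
a = -9226
j = 40795/9 (j = (23886 + 16909)/9 = (⅑)*40795 = 40795/9 ≈ 4532.8)
√(j + (-14742/(540 - 6479) + 17161/a)) = √(40795/9 + (-14742/(540 - 6479) + 17161/(-9226))) = √(40795/9 + (-14742/(-5939) + 17161*(-1/9226))) = √(40795/9 + (-14742*(-1/5939) - 17161/9226)) = √(40795/9 + (14742/5939 - 17161/9226)) = √(40795/9 + 34090513/54793214) = √(2235595979747/493138926) = √122495488935817036858/164379642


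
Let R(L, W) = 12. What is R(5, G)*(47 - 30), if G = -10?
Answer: 204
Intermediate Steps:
R(5, G)*(47 - 30) = 12*(47 - 30) = 12*17 = 204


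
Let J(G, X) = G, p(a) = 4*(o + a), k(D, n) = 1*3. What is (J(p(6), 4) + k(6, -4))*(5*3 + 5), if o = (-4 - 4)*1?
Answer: -100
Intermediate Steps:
o = -8 (o = -8*1 = -8)
k(D, n) = 3
p(a) = -32 + 4*a (p(a) = 4*(-8 + a) = -32 + 4*a)
(J(p(6), 4) + k(6, -4))*(5*3 + 5) = ((-32 + 4*6) + 3)*(5*3 + 5) = ((-32 + 24) + 3)*(15 + 5) = (-8 + 3)*20 = -5*20 = -100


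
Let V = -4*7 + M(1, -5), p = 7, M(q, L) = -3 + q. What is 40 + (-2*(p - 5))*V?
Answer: 160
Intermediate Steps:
V = -30 (V = -4*7 + (-3 + 1) = -28 - 2 = -30)
40 + (-2*(p - 5))*V = 40 - 2*(7 - 5)*(-30) = 40 - 2*2*(-30) = 40 - 4*(-30) = 40 + 120 = 160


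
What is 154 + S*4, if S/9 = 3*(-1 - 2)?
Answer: -170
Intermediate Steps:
S = -81 (S = 9*(3*(-1 - 2)) = 9*(3*(-3)) = 9*(-9) = -81)
154 + S*4 = 154 - 81*4 = 154 - 324 = -170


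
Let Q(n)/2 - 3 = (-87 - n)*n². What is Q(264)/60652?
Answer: -24463293/30326 ≈ -806.68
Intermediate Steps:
Q(n) = 6 + 2*n²*(-87 - n) (Q(n) = 6 + 2*((-87 - n)*n²) = 6 + 2*(n²*(-87 - n)) = 6 + 2*n²*(-87 - n))
Q(264)/60652 = (6 - 174*264² - 2*264³)/60652 = (6 - 174*69696 - 2*18399744)*(1/60652) = (6 - 12127104 - 36799488)*(1/60652) = -48926586*1/60652 = -24463293/30326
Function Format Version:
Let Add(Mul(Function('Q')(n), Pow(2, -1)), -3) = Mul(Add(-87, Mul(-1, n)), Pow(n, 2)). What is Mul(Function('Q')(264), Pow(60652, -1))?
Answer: Rational(-24463293, 30326) ≈ -806.68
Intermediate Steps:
Function('Q')(n) = Add(6, Mul(2, Pow(n, 2), Add(-87, Mul(-1, n)))) (Function('Q')(n) = Add(6, Mul(2, Mul(Add(-87, Mul(-1, n)), Pow(n, 2)))) = Add(6, Mul(2, Mul(Pow(n, 2), Add(-87, Mul(-1, n))))) = Add(6, Mul(2, Pow(n, 2), Add(-87, Mul(-1, n)))))
Mul(Function('Q')(264), Pow(60652, -1)) = Mul(Add(6, Mul(-174, Pow(264, 2)), Mul(-2, Pow(264, 3))), Pow(60652, -1)) = Mul(Add(6, Mul(-174, 69696), Mul(-2, 18399744)), Rational(1, 60652)) = Mul(Add(6, -12127104, -36799488), Rational(1, 60652)) = Mul(-48926586, Rational(1, 60652)) = Rational(-24463293, 30326)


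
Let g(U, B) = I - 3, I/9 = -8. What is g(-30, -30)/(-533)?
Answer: 75/533 ≈ 0.14071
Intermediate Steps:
I = -72 (I = 9*(-8) = -72)
g(U, B) = -75 (g(U, B) = -72 - 3 = -75)
g(-30, -30)/(-533) = -75/(-533) = -75*(-1/533) = 75/533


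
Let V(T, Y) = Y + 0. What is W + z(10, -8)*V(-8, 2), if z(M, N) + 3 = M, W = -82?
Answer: -68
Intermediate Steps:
z(M, N) = -3 + M
V(T, Y) = Y
W + z(10, -8)*V(-8, 2) = -82 + (-3 + 10)*2 = -82 + 7*2 = -82 + 14 = -68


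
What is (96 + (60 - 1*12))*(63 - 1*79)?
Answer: -2304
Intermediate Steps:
(96 + (60 - 1*12))*(63 - 1*79) = (96 + (60 - 12))*(63 - 79) = (96 + 48)*(-16) = 144*(-16) = -2304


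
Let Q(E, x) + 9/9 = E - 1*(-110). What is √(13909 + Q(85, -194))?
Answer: 3*√1567 ≈ 118.76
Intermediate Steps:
Q(E, x) = 109 + E (Q(E, x) = -1 + (E - 1*(-110)) = -1 + (E + 110) = -1 + (110 + E) = 109 + E)
√(13909 + Q(85, -194)) = √(13909 + (109 + 85)) = √(13909 + 194) = √14103 = 3*√1567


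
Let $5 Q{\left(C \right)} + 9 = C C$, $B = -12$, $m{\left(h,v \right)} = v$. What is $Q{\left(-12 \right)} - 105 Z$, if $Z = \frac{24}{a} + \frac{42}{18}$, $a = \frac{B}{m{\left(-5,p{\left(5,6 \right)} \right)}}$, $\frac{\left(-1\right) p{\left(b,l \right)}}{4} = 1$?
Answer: $-1058$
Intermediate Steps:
$p{\left(b,l \right)} = -4$ ($p{\left(b,l \right)} = \left(-4\right) 1 = -4$)
$Q{\left(C \right)} = - \frac{9}{5} + \frac{C^{2}}{5}$ ($Q{\left(C \right)} = - \frac{9}{5} + \frac{C C}{5} = - \frac{9}{5} + \frac{C^{2}}{5}$)
$a = 3$ ($a = - \frac{12}{-4} = \left(-12\right) \left(- \frac{1}{4}\right) = 3$)
$Z = \frac{31}{3}$ ($Z = \frac{24}{3} + \frac{42}{18} = 24 \cdot \frac{1}{3} + 42 \cdot \frac{1}{18} = 8 + \frac{7}{3} = \frac{31}{3} \approx 10.333$)
$Q{\left(-12 \right)} - 105 Z = \left(- \frac{9}{5} + \frac{\left(-12\right)^{2}}{5}\right) - 1085 = \left(- \frac{9}{5} + \frac{1}{5} \cdot 144\right) - 1085 = \left(- \frac{9}{5} + \frac{144}{5}\right) - 1085 = 27 - 1085 = -1058$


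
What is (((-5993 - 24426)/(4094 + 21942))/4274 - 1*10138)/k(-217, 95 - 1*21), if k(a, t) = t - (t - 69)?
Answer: -376045005217/2559390872 ≈ -146.93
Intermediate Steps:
k(a, t) = 69 (k(a, t) = t - (-69 + t) = t + (69 - t) = 69)
(((-5993 - 24426)/(4094 + 21942))/4274 - 1*10138)/k(-217, 95 - 1*21) = (((-5993 - 24426)/(4094 + 21942))/4274 - 1*10138)/69 = (-30419/26036*(1/4274) - 10138)*(1/69) = (-30419*1/26036*(1/4274) - 10138)*(1/69) = (-30419/26036*1/4274 - 10138)*(1/69) = (-30419/111277864 - 10138)*(1/69) = -1128135015651/111277864*1/69 = -376045005217/2559390872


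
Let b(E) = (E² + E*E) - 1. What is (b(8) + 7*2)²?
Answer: 19881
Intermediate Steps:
b(E) = -1 + 2*E² (b(E) = (E² + E²) - 1 = 2*E² - 1 = -1 + 2*E²)
(b(8) + 7*2)² = ((-1 + 2*8²) + 7*2)² = ((-1 + 2*64) + 14)² = ((-1 + 128) + 14)² = (127 + 14)² = 141² = 19881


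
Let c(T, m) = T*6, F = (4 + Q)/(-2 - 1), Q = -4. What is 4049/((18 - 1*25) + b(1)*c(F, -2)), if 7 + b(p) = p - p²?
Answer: -4049/7 ≈ -578.43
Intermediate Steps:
b(p) = -7 + p - p² (b(p) = -7 + (p - p²) = -7 + p - p²)
F = 0 (F = (4 - 4)/(-2 - 1) = 0/(-3) = 0*(-⅓) = 0)
c(T, m) = 6*T
4049/((18 - 1*25) + b(1)*c(F, -2)) = 4049/((18 - 1*25) + (-7 + 1 - 1*1²)*(6*0)) = 4049/((18 - 25) + (-7 + 1 - 1*1)*0) = 4049/(-7 + (-7 + 1 - 1)*0) = 4049/(-7 - 7*0) = 4049/(-7 + 0) = 4049/(-7) = 4049*(-⅐) = -4049/7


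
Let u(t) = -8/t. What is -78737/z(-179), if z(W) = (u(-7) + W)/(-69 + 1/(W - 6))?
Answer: -7036095794/230325 ≈ -30549.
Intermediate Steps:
z(W) = (8/7 + W)/(-69 + 1/(-6 + W)) (z(W) = (-8/(-7) + W)/(-69 + 1/(W - 6)) = (-8*(-⅐) + W)/(-69 + 1/(-6 + W)) = (8/7 + W)/(-69 + 1/(-6 + W)))
-78737/z(-179) = -78737*7*(-415 + 69*(-179))/(48 - 7*(-179)² + 34*(-179)) = -78737*7*(-415 - 12351)/(48 - 7*32041 - 6086) = -78737*(-89362/(48 - 224287 - 6086)) = -78737/((⅐)*(-1/12766)*(-230325)) = -78737/230325/89362 = -78737*89362/230325 = -7036095794/230325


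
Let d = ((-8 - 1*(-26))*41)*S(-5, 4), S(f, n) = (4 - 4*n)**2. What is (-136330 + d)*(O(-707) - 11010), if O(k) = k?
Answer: 352189586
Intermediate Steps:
d = 106272 (d = ((-8 - 1*(-26))*41)*(16*(-1 + 4)**2) = ((-8 + 26)*41)*(16*3**2) = (18*41)*(16*9) = 738*144 = 106272)
(-136330 + d)*(O(-707) - 11010) = (-136330 + 106272)*(-707 - 11010) = -30058*(-11717) = 352189586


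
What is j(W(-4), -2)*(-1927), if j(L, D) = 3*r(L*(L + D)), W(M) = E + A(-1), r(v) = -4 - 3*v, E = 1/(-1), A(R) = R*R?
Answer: 23124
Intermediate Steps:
A(R) = R²
E = -1
W(M) = 0 (W(M) = -1 + (-1)² = -1 + 1 = 0)
j(L, D) = -12 - 9*L*(D + L) (j(L, D) = 3*(-4 - 3*L*(L + D)) = 3*(-4 - 3*L*(D + L)) = -12 - 9*L*(D + L))
j(W(-4), -2)*(-1927) = (-12 - 9*0*(-2 + 0))*(-1927) = (-12 - 9*0*(-2))*(-1927) = (-12 + 0)*(-1927) = -12*(-1927) = 23124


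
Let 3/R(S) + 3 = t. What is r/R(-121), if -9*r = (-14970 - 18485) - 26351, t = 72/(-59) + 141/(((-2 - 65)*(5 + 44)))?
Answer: -5487439724/581091 ≈ -9443.3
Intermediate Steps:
t = -244695/193697 (t = 72*(-1/59) + 141/((-67*49)) = -72/59 + 141/(-3283) = -72/59 + 141*(-1/3283) = -72/59 - 141/3283 = -244695/193697 ≈ -1.2633)
r = 59806/9 (r = -((-14970 - 18485) - 26351)/9 = -(-33455 - 26351)/9 = -⅑*(-59806) = 59806/9 ≈ 6645.1)
R(S) = -193697/275262 (R(S) = 3/(-3 - 244695/193697) = 3/(-825786/193697) = 3*(-193697/825786) = -193697/275262)
r/R(-121) = 59806/(9*(-193697/275262)) = (59806/9)*(-275262/193697) = -5487439724/581091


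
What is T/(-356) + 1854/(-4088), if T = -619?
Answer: 116903/90958 ≈ 1.2852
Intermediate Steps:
T/(-356) + 1854/(-4088) = -619/(-356) + 1854/(-4088) = -619*(-1/356) + 1854*(-1/4088) = 619/356 - 927/2044 = 116903/90958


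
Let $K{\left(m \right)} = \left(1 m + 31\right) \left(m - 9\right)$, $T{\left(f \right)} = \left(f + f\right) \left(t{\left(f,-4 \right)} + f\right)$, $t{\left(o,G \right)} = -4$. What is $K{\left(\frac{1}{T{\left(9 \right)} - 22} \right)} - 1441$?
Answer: $- \frac{7951783}{4624} \approx -1719.7$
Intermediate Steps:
$T{\left(f \right)} = 2 f \left(-4 + f\right)$ ($T{\left(f \right)} = \left(f + f\right) \left(-4 + f\right) = 2 f \left(-4 + f\right)$)
$K{\left(m \right)} = \left(-9 + m\right) \left(31 + m\right)$ ($K{\left(m \right)} = \left(m + 31\right) \left(-9 + m\right) = \left(31 + m\right) \left(-9 + m\right) = \left(-9 + m\right) \left(31 + m\right)$)
$K{\left(\frac{1}{T{\left(9 \right)} - 22} \right)} - 1441 = \left(-279 + \left(\frac{1}{2 \cdot 9 \left(-4 + 9\right) - 22}\right)^{2} + \frac{22}{2 \cdot 9 \left(-4 + 9\right) - 22}\right) - 1441 = \left(-279 + \left(\frac{1}{2 \cdot 9 \cdot 5 - 22}\right)^{2} + \frac{22}{2 \cdot 9 \cdot 5 - 22}\right) - 1441 = \left(-279 + \left(\frac{1}{90 - 22}\right)^{2} + \frac{22}{90 - 22}\right) - 1441 = \left(-279 + \left(\frac{1}{68}\right)^{2} + \frac{22}{68}\right) - 1441 = \left(-279 + \left(\frac{1}{68}\right)^{2} + 22 \cdot \frac{1}{68}\right) - 1441 = \left(-279 + \frac{1}{4624} + \frac{11}{34}\right) - 1441 = - \frac{1288599}{4624} - 1441 = - \frac{7951783}{4624}$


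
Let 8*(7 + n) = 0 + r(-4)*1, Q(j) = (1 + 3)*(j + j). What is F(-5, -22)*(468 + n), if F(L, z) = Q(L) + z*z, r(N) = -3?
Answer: 409035/2 ≈ 2.0452e+5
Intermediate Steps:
Q(j) = 8*j (Q(j) = 4*(2*j) = 8*j)
F(L, z) = z² + 8*L (F(L, z) = 8*L + z*z = 8*L + z² = z² + 8*L)
n = -59/8 (n = -7 + (0 - 3*1)/8 = -7 + (0 - 3)/8 = -7 + (⅛)*(-3) = -7 - 3/8 = -59/8 ≈ -7.3750)
F(-5, -22)*(468 + n) = ((-22)² + 8*(-5))*(468 - 59/8) = (484 - 40)*(3685/8) = 444*(3685/8) = 409035/2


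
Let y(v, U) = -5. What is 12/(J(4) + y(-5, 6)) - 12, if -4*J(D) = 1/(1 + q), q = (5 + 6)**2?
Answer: -35148/2441 ≈ -14.399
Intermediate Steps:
q = 121 (q = 11**2 = 121)
J(D) = -1/488 (J(D) = -1/(4*(1 + 121)) = -1/4/122 = -1/4*1/122 = -1/488)
12/(J(4) + y(-5, 6)) - 12 = 12/(-1/488 - 5) - 12 = 12/(-2441/488) - 12 = -488/2441*12 - 12 = -5856/2441 - 12 = -35148/2441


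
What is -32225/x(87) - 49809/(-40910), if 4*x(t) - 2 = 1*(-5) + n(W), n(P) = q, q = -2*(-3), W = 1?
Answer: -5273149573/122730 ≈ -42965.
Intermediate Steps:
q = 6
n(P) = 6
x(t) = ¾ (x(t) = ½ + (1*(-5) + 6)/4 = ½ + (-5 + 6)/4 = ½ + (¼)*1 = ½ + ¼ = ¾)
-32225/x(87) - 49809/(-40910) = -32225/¾ - 49809/(-40910) = -32225*4/3 - 49809*(-1/40910) = -128900/3 + 49809/40910 = -5273149573/122730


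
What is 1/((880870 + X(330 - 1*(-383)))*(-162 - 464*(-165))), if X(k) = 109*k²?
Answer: 1/4300679566218 ≈ 2.3252e-13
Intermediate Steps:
1/((880870 + X(330 - 1*(-383)))*(-162 - 464*(-165))) = 1/((880870 + 109*(330 - 1*(-383))²)*(-162 - 464*(-165))) = 1/((880870 + 109*(330 + 383)²)*(-162 + 76560)) = 1/((880870 + 109*713²)*76398) = (1/76398)/(880870 + 109*508369) = (1/76398)/(880870 + 55412221) = (1/76398)/56293091 = (1/56293091)*(1/76398) = 1/4300679566218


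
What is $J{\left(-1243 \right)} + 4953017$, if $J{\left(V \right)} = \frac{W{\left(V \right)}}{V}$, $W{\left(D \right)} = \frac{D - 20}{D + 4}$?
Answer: $\frac{2542675853682}{513359} \approx 4.953 \cdot 10^{6}$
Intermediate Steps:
$W{\left(D \right)} = \frac{-20 + D}{4 + D}$
$J{\left(V \right)} = \frac{-20 + V}{V \left(4 + V\right)}$ ($J{\left(V \right)} = \frac{\frac{1}{4 + V} \left(-20 + V\right)}{V} = \frac{-20 + V}{V \left(4 + V\right)}$)
$J{\left(-1243 \right)} + 4953017 = \frac{-20 - 1243}{\left(-1243\right) \left(4 - 1243\right)} + 4953017 = \left(- \frac{1}{1243}\right) \frac{1}{-1239} \left(-1263\right) + 4953017 = \left(- \frac{1}{1243}\right) \left(- \frac{1}{1239}\right) \left(-1263\right) + 4953017 = - \frac{421}{513359} + 4953017 = \frac{2542675853682}{513359}$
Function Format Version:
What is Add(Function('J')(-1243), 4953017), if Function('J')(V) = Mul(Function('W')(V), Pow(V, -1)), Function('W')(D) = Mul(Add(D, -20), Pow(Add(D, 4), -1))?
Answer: Rational(2542675853682, 513359) ≈ 4.9530e+6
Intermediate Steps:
Function('W')(D) = Mul(Pow(Add(4, D), -1), Add(-20, D)) (Function('W')(D) = Mul(Add(-20, D), Pow(Add(4, D), -1)) = Mul(Pow(Add(4, D), -1), Add(-20, D)))
Function('J')(V) = Mul(Pow(V, -1), Pow(Add(4, V), -1), Add(-20, V)) (Function('J')(V) = Mul(Mul(Pow(Add(4, V), -1), Add(-20, V)), Pow(V, -1)) = Mul(Pow(V, -1), Pow(Add(4, V), -1), Add(-20, V)))
Add(Function('J')(-1243), 4953017) = Add(Mul(Pow(-1243, -1), Pow(Add(4, -1243), -1), Add(-20, -1243)), 4953017) = Add(Mul(Rational(-1, 1243), Pow(-1239, -1), -1263), 4953017) = Add(Mul(Rational(-1, 1243), Rational(-1, 1239), -1263), 4953017) = Add(Rational(-421, 513359), 4953017) = Rational(2542675853682, 513359)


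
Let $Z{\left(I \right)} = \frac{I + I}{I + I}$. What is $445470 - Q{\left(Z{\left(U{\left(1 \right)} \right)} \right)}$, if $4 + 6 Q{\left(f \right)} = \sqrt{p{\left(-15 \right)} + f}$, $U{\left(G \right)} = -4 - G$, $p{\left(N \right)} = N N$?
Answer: $\frac{1336412}{3} - \frac{\sqrt{226}}{6} \approx 4.4547 \cdot 10^{5}$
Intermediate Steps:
$p{\left(N \right)} = N^{2}$
$Z{\left(I \right)} = 1$ ($Z{\left(I \right)} = \frac{2 I}{2 I} = 2 I \frac{1}{2 I} = 1$)
$Q{\left(f \right)} = - \frac{2}{3} + \frac{\sqrt{225 + f}}{6}$ ($Q{\left(f \right)} = - \frac{2}{3} + \frac{\sqrt{\left(-15\right)^{2} + f}}{6} = - \frac{2}{3} + \frac{\sqrt{225 + f}}{6}$)
$445470 - Q{\left(Z{\left(U{\left(1 \right)} \right)} \right)} = 445470 - \left(- \frac{2}{3} + \frac{\sqrt{225 + 1}}{6}\right) = 445470 - \left(- \frac{2}{3} + \frac{\sqrt{226}}{6}\right) = 445470 + \left(\frac{2}{3} - \frac{\sqrt{226}}{6}\right) = \frac{1336412}{3} - \frac{\sqrt{226}}{6}$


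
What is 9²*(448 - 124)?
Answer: 26244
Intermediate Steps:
9²*(448 - 124) = 81*324 = 26244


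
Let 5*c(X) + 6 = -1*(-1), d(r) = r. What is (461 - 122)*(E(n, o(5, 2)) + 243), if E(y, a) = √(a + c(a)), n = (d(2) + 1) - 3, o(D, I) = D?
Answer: 83055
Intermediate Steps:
c(X) = -1 (c(X) = -6/5 + (-1*(-1))/5 = -6/5 + (⅕)*1 = -6/5 + ⅕ = -1)
n = 0 (n = (2 + 1) - 3 = 3 - 3 = 0)
E(y, a) = √(-1 + a) (E(y, a) = √(a - 1) = √(-1 + a))
(461 - 122)*(E(n, o(5, 2)) + 243) = (461 - 122)*(√(-1 + 5) + 243) = 339*(√4 + 243) = 339*(2 + 243) = 339*245 = 83055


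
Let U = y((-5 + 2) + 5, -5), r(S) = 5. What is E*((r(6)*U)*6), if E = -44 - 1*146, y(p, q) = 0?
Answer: 0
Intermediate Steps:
U = 0
E = -190 (E = -44 - 146 = -190)
E*((r(6)*U)*6) = -190*5*0*6 = -0*6 = -190*0 = 0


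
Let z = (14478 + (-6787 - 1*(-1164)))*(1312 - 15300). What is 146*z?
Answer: -18084106040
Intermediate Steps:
z = -123863740 (z = (14478 + (-6787 + 1164))*(-13988) = (14478 - 5623)*(-13988) = 8855*(-13988) = -123863740)
146*z = 146*(-123863740) = -18084106040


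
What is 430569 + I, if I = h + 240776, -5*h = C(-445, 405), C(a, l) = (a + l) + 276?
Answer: 3356489/5 ≈ 6.7130e+5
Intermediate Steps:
C(a, l) = 276 + a + l
h = -236/5 (h = -(276 - 445 + 405)/5 = -1/5*236 = -236/5 ≈ -47.200)
I = 1203644/5 (I = -236/5 + 240776 = 1203644/5 ≈ 2.4073e+5)
430569 + I = 430569 + 1203644/5 = 3356489/5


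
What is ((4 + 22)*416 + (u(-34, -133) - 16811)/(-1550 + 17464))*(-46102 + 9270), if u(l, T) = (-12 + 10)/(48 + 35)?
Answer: -263073445386032/660431 ≈ -3.9834e+8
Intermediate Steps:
u(l, T) = -2/83
((4 + 22)*416 + (u(-34, -133) - 16811)/(-1550 + 17464))*(-46102 + 9270) = ((4 + 22)*416 + (-2/83 - 16811)/(-1550 + 17464))*(-46102 + 9270) = (26*416 - 1395315/83/15914)*(-36832) = (10816 - 1395315/83*1/15914)*(-36832) = (10816 - 1395315/1320862)*(-36832) = (14285048077/1320862)*(-36832) = -263073445386032/660431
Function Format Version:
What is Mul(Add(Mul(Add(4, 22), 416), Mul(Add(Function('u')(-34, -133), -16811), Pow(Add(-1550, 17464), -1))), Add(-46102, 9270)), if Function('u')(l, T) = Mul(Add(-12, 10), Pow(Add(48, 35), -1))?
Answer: Rational(-263073445386032, 660431) ≈ -3.9834e+8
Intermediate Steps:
Function('u')(l, T) = Rational(-2, 83) (Function('u')(l, T) = Mul(-2, Pow(83, -1)) = Mul(-2, Rational(1, 83)) = Rational(-2, 83))
Mul(Add(Mul(Add(4, 22), 416), Mul(Add(Function('u')(-34, -133), -16811), Pow(Add(-1550, 17464), -1))), Add(-46102, 9270)) = Mul(Add(Mul(Add(4, 22), 416), Mul(Add(Rational(-2, 83), -16811), Pow(Add(-1550, 17464), -1))), Add(-46102, 9270)) = Mul(Add(Mul(26, 416), Mul(Rational(-1395315, 83), Pow(15914, -1))), -36832) = Mul(Add(10816, Mul(Rational(-1395315, 83), Rational(1, 15914))), -36832) = Mul(Add(10816, Rational(-1395315, 1320862)), -36832) = Mul(Rational(14285048077, 1320862), -36832) = Rational(-263073445386032, 660431)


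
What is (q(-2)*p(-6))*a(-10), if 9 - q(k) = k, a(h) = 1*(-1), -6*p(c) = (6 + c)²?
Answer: 0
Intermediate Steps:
p(c) = -(6 + c)²/6
a(h) = -1
q(k) = 9 - k
(q(-2)*p(-6))*a(-10) = ((9 - 1*(-2))*(-(6 - 6)²/6))*(-1) = ((9 + 2)*(-⅙*0²))*(-1) = (11*(-⅙*0))*(-1) = (11*0)*(-1) = 0*(-1) = 0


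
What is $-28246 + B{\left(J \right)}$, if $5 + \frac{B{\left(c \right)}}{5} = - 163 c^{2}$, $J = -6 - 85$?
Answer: $-6777286$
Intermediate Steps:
$J = -91$
$B{\left(c \right)} = -25 - 815 c^{2}$ ($B{\left(c \right)} = -25 + 5 \left(- 163 c^{2}\right) = -25 - 815 c^{2}$)
$-28246 + B{\left(J \right)} = -28246 - \left(25 + 815 \left(-91\right)^{2}\right) = -28246 - 6749040 = -6777286$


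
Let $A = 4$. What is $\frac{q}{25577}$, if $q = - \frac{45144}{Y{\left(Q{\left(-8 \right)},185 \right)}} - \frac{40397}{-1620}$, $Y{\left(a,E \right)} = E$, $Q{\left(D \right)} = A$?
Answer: $- \frac{13131967}{1533085380} \approx -0.0085657$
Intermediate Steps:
$Q{\left(D \right)} = 4$
$q = - \frac{13131967}{59940}$ ($q = - \frac{45144}{185} - \frac{40397}{-1620} = \left(-45144\right) \frac{1}{185} - - \frac{40397}{1620} = - \frac{45144}{185} + \frac{40397}{1620} = - \frac{13131967}{59940} \approx -219.09$)
$\frac{q}{25577} = - \frac{13131967}{59940 \cdot 25577} = \left(- \frac{13131967}{59940}\right) \frac{1}{25577} = - \frac{13131967}{1533085380}$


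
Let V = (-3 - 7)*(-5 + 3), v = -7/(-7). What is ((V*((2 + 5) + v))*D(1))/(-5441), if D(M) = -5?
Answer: 800/5441 ≈ 0.14703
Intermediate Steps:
v = 1 (v = -7*(-⅐) = 1)
V = 20 (V = -10*(-2) = 20)
((V*((2 + 5) + v))*D(1))/(-5441) = ((20*((2 + 5) + 1))*(-5))/(-5441) = ((20*(7 + 1))*(-5))*(-1/5441) = ((20*8)*(-5))*(-1/5441) = (160*(-5))*(-1/5441) = -800*(-1/5441) = 800/5441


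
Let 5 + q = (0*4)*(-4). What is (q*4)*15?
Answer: -300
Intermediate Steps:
q = -5 (q = -5 + (0*4)*(-4) = -5 + 0*(-4) = -5 + 0 = -5)
(q*4)*15 = -5*4*15 = -20*15 = -300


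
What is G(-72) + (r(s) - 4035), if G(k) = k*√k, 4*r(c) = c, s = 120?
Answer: -4005 - 432*I*√2 ≈ -4005.0 - 610.94*I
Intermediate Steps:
r(c) = c/4
G(k) = k^(3/2)
G(-72) + (r(s) - 4035) = (-72)^(3/2) + ((¼)*120 - 4035) = -432*I*√2 + (30 - 4035) = -432*I*√2 - 4005 = -4005 - 432*I*√2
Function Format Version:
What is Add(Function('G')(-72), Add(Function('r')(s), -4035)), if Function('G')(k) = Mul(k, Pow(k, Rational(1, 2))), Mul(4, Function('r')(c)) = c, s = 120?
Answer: Add(-4005, Mul(-432, I, Pow(2, Rational(1, 2)))) ≈ Add(-4005.0, Mul(-610.94, I))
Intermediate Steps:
Function('r')(c) = Mul(Rational(1, 4), c)
Function('G')(k) = Pow(k, Rational(3, 2))
Add(Function('G')(-72), Add(Function('r')(s), -4035)) = Add(Pow(-72, Rational(3, 2)), Add(Mul(Rational(1, 4), 120), -4035)) = Add(Mul(-432, I, Pow(2, Rational(1, 2))), Add(30, -4035)) = Add(Mul(-432, I, Pow(2, Rational(1, 2))), -4005) = Add(-4005, Mul(-432, I, Pow(2, Rational(1, 2))))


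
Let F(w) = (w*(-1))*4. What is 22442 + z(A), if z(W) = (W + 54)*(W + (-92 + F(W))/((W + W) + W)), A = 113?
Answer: 13914259/339 ≈ 41045.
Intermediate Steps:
F(w) = -4*w (F(w) = -w*4 = -4*w)
z(W) = (54 + W)*(W + (-92 - 4*W)/(3*W)) (z(W) = (W + 54)*(W + (-92 - 4*W)/((W + W) + W)) = (54 + W)*(W + (-92 - 4*W)/(2*W + W)) = (54 + W)*(W + (-92 - 4*W)/((3*W))) = (54 + W)*(W + (-92 - 4*W)*(1/(3*W))) = (54 + W)*(W + (-92 - 4*W)/(3*W)))
22442 + z(A) = 22442 + (-308/3 + 113**2 - 1656/113 + (158/3)*113) = 22442 + (-308/3 + 12769 - 1656*1/113 + 17854/3) = 22442 + (-308/3 + 12769 - 1656/113 + 17854/3) = 22442 + 6306421/339 = 13914259/339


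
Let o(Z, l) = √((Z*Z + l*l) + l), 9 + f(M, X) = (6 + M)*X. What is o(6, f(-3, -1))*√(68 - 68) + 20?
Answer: 20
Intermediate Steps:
f(M, X) = -9 + X*(6 + M) (f(M, X) = -9 + (6 + M)*X = -9 + X*(6 + M))
o(Z, l) = √(l + Z² + l²) (o(Z, l) = √((Z² + l²) + l) = √(l + Z² + l²))
o(6, f(-3, -1))*√(68 - 68) + 20 = √((-9 + 6*(-1) - 3*(-1)) + 6² + (-9 + 6*(-1) - 3*(-1))²)*√(68 - 68) + 20 = √((-9 - 6 + 3) + 36 + (-9 - 6 + 3)²)*√0 + 20 = √(-12 + 36 + (-12)²)*0 + 20 = √(-12 + 36 + 144)*0 + 20 = √168*0 + 20 = (2*√42)*0 + 20 = 0 + 20 = 20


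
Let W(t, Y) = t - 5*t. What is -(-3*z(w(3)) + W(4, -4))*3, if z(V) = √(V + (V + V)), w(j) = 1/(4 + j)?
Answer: 48 + 9*√21/7 ≈ 53.892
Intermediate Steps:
W(t, Y) = -4*t
z(V) = √3*√V (z(V) = √(V + 2*V) = √(3*V) = √3*√V)
-(-3*z(w(3)) + W(4, -4))*3 = -(-3*√3*√(1/(4 + 3)) - 4*4)*3 = -(-3*√3*√(1/7) - 16)*3 = -(-3*√3*√(⅐) - 16)*3 = -(-3*√3*√7/7 - 16)*3 = -(-3*√21/7 - 16)*3 = -(-16 - 3*√21/7)*3 = (16 + 3*√21/7)*3 = 48 + 9*√21/7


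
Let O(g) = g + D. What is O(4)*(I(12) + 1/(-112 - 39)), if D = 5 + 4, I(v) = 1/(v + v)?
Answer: 1651/3624 ≈ 0.45557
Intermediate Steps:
I(v) = 1/(2*v)
D = 9
O(g) = 9 + g (O(g) = g + 9 = 9 + g)
O(4)*(I(12) + 1/(-112 - 39)) = (9 + 4)*((½)/12 + 1/(-112 - 39)) = 13*((½)*(1/12) + 1/(-151)) = 13*(1/24 - 1/151) = 13*(127/3624) = 1651/3624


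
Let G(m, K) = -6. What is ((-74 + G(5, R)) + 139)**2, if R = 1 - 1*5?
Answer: 3481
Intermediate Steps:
R = -4 (R = 1 - 5 = -4)
((-74 + G(5, R)) + 139)**2 = ((-74 - 6) + 139)**2 = (-80 + 139)**2 = 59**2 = 3481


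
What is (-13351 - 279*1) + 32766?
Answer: 19136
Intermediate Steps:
(-13351 - 279*1) + 32766 = (-13351 - 279) + 32766 = -13630 + 32766 = 19136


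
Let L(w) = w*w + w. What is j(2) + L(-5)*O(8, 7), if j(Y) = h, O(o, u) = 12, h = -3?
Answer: 237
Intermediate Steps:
L(w) = w + w² (L(w) = w² + w = w + w²)
j(Y) = -3
j(2) + L(-5)*O(8, 7) = -3 - 5*(1 - 5)*12 = -3 - 5*(-4)*12 = -3 + 20*12 = -3 + 240 = 237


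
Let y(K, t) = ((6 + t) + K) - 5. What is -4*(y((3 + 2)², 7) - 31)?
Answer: -8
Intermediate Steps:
y(K, t) = 1 + K + t (y(K, t) = (6 + K + t) - 5 = 1 + K + t)
-4*(y((3 + 2)², 7) - 31) = -4*((1 + (3 + 2)² + 7) - 31) = -4*((1 + 5² + 7) - 31) = -4*((1 + 25 + 7) - 31) = -4*(33 - 31) = -4*2 = -8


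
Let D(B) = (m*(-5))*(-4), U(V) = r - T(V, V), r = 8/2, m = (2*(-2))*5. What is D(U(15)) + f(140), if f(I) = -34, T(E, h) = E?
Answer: -434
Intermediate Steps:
m = -20 (m = -4*5 = -20)
r = 4 (r = 8*(½) = 4)
U(V) = 4 - V
D(B) = -400 (D(B) = -20*(-5)*(-4) = 100*(-4) = -400)
D(U(15)) + f(140) = -400 - 34 = -434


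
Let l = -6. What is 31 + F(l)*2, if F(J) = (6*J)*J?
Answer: 463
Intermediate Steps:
F(J) = 6*J**2
31 + F(l)*2 = 31 + (6*(-6)**2)*2 = 31 + (6*36)*2 = 31 + 216*2 = 31 + 432 = 463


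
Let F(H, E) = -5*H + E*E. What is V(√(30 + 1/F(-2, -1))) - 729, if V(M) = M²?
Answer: -7688/11 ≈ -698.91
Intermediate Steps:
F(H, E) = E² - 5*H (F(H, E) = -5*H + E² = E² - 5*H)
V(√(30 + 1/F(-2, -1))) - 729 = (√(30 + 1/((-1)² - 5*(-2))))² - 729 = (√(30 + 1/(1 + 10)))² - 729 = (√(30 + 1/11))² - 729 = (√(331/11))² - 729 = (√3641/11)² - 729 = 331/11 - 729 = -7688/11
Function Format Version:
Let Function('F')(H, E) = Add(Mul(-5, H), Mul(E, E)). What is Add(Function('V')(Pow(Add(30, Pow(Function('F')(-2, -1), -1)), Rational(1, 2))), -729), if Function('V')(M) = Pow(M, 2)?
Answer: Rational(-7688, 11) ≈ -698.91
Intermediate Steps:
Function('F')(H, E) = Add(Pow(E, 2), Mul(-5, H)) (Function('F')(H, E) = Add(Mul(-5, H), Pow(E, 2)) = Add(Pow(E, 2), Mul(-5, H)))
Add(Function('V')(Pow(Add(30, Pow(Function('F')(-2, -1), -1)), Rational(1, 2))), -729) = Add(Pow(Pow(Add(30, Pow(Add(Pow(-1, 2), Mul(-5, -2)), -1)), Rational(1, 2)), 2), -729) = Add(Pow(Pow(Add(30, Pow(Add(1, 10), -1)), Rational(1, 2)), 2), -729) = Add(Pow(Pow(Add(30, Pow(11, -1)), Rational(1, 2)), 2), -729) = Add(Pow(Pow(Add(30, Rational(1, 11)), Rational(1, 2)), 2), -729) = Add(Pow(Pow(Rational(331, 11), Rational(1, 2)), 2), -729) = Add(Pow(Mul(Rational(1, 11), Pow(3641, Rational(1, 2))), 2), -729) = Add(Rational(331, 11), -729) = Rational(-7688, 11)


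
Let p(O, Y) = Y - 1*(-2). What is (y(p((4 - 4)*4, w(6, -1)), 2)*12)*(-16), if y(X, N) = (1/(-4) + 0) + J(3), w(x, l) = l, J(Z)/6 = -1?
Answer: 1200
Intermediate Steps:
J(Z) = -6 (J(Z) = 6*(-1) = -6)
p(O, Y) = 2 + Y (p(O, Y) = Y + 2 = 2 + Y)
y(X, N) = -25/4 (y(X, N) = (1/(-4) + 0) - 6 = (-¼ + 0) - 6 = -¼ - 6 = -25/4)
(y(p((4 - 4)*4, w(6, -1)), 2)*12)*(-16) = -25/4*12*(-16) = -75*(-16) = 1200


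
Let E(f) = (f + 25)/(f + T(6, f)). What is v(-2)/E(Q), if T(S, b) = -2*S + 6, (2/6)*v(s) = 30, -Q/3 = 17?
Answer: 2565/13 ≈ 197.31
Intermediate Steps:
Q = -51 (Q = -3*17 = -51)
v(s) = 90 (v(s) = 3*30 = 90)
T(S, b) = 6 - 2*S
E(f) = (25 + f)/(-6 + f) (E(f) = (f + 25)/(f + (6 - 2*6)) = (25 + f)/(f + (6 - 12)) = (25 + f)/(f - 6) = (25 + f)/(-6 + f))
v(-2)/E(Q) = 90/(((25 - 51)/(-6 - 51))) = 90/((-26/(-57))) = 90/((-1/57*(-26))) = 90/(26/57) = 90*(57/26) = 2565/13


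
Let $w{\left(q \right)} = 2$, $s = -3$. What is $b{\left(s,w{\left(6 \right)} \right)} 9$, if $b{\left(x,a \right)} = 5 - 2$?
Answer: $27$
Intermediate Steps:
$b{\left(x,a \right)} = 3$
$b{\left(s,w{\left(6 \right)} \right)} 9 = 3 \cdot 9 = 27$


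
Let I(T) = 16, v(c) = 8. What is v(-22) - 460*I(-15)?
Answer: -7352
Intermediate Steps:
v(-22) - 460*I(-15) = 8 - 460*16 = 8 - 7360 = -7352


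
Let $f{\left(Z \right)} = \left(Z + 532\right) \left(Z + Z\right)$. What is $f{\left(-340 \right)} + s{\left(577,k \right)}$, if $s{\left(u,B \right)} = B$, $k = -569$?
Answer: $-131129$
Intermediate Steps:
$f{\left(Z \right)} = 2 Z \left(532 + Z\right)$ ($f{\left(Z \right)} = \left(532 + Z\right) 2 Z = 2 Z \left(532 + Z\right)$)
$f{\left(-340 \right)} + s{\left(577,k \right)} = 2 \left(-340\right) \left(532 - 340\right) - 569 = 2 \left(-340\right) 192 - 569 = -130560 - 569 = -131129$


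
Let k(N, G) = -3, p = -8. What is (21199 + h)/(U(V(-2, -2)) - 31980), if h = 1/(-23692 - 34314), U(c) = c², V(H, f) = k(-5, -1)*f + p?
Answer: -1229669193/1854799856 ≈ -0.66297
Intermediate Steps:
V(H, f) = -8 - 3*f (V(H, f) = -3*f - 8 = -8 - 3*f)
h = -1/58006 (h = 1/(-58006) = -1/58006 ≈ -1.7240e-5)
(21199 + h)/(U(V(-2, -2)) - 31980) = (21199 - 1/58006)/((-8 - 3*(-2))² - 31980) = 1229669193/(58006*((-8 + 6)² - 31980)) = 1229669193/(58006*((-2)² - 31980)) = 1229669193/(58006*(4 - 31980)) = (1229669193/58006)/(-31976) = (1229669193/58006)*(-1/31976) = -1229669193/1854799856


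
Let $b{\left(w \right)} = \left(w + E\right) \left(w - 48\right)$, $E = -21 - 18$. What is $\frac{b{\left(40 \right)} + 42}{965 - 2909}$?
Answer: $- \frac{17}{972} \approx -0.01749$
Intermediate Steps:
$E = -39$
$b{\left(w \right)} = \left(-48 + w\right) \left(-39 + w\right)$ ($b{\left(w \right)} = \left(w - 39\right) \left(w - 48\right) = \left(-39 + w\right) \left(-48 + w\right) = \left(-48 + w\right) \left(-39 + w\right)$)
$\frac{b{\left(40 \right)} + 42}{965 - 2909} = \frac{\left(1872 + 40^{2} - 3480\right) + 42}{965 - 2909} = \frac{\left(1872 + 1600 - 3480\right) + 42}{-1944} = \left(-8 + 42\right) \left(- \frac{1}{1944}\right) = 34 \left(- \frac{1}{1944}\right) = - \frac{17}{972}$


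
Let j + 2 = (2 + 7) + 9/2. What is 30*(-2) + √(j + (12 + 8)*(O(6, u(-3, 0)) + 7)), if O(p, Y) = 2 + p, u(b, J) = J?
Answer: -60 + √1246/2 ≈ -42.351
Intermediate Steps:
j = 23/2 (j = -2 + ((2 + 7) + 9/2) = -2 + (9 + 9*(½)) = -2 + (9 + 9/2) = -2 + 27/2 = 23/2 ≈ 11.500)
30*(-2) + √(j + (12 + 8)*(O(6, u(-3, 0)) + 7)) = 30*(-2) + √(23/2 + (12 + 8)*((2 + 6) + 7)) = -60 + √(23/2 + 20*(8 + 7)) = -60 + √(23/2 + 20*15) = -60 + √(23/2 + 300) = -60 + √(623/2) = -60 + √1246/2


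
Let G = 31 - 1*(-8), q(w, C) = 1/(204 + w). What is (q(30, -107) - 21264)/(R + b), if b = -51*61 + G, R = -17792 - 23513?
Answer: 4975775/10384218 ≈ 0.47917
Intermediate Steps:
G = 39 (G = 31 + 8 = 39)
R = -41305
b = -3072 (b = -51*61 + 39 = -3111 + 39 = -3072)
(q(30, -107) - 21264)/(R + b) = (1/(204 + 30) - 21264)/(-41305 - 3072) = (1/234 - 21264)/(-44377) = (1/234 - 21264)*(-1/44377) = -4975775/234*(-1/44377) = 4975775/10384218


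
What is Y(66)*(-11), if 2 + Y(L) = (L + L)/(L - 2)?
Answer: -11/16 ≈ -0.68750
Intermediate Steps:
Y(L) = -2 + 2*L/(-2 + L) (Y(L) = -2 + (L + L)/(L - 2) = -2 + (2*L)/(-2 + L) = -2 + 2*L/(-2 + L))
Y(66)*(-11) = (4/(-2 + 66))*(-11) = (4/64)*(-11) = (4*(1/64))*(-11) = (1/16)*(-11) = -11/16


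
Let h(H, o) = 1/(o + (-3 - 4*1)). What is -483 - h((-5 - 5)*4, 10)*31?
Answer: -1480/3 ≈ -493.33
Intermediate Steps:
h(H, o) = 1/(-7 + o) (h(H, o) = 1/(o + (-3 - 4)) = 1/(o - 7) = 1/(-7 + o))
-483 - h((-5 - 5)*4, 10)*31 = -483 - 1/(-7 + 10)*31 = -483 - 1/3*31 = -483 - 31/3 = -1480/3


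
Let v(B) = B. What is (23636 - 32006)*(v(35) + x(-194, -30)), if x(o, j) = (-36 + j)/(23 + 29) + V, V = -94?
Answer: 6557895/13 ≈ 5.0445e+5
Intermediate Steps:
x(o, j) = -1231/13 + j/52 (x(o, j) = (-36 + j)/(23 + 29) - 94 = (-36 + j)/52 - 94 = (-36 + j)*(1/52) - 94 = (-9/13 + j/52) - 94 = -1231/13 + j/52)
(23636 - 32006)*(v(35) + x(-194, -30)) = (23636 - 32006)*(35 + (-1231/13 + (1/52)*(-30))) = -8370*(35 + (-1231/13 - 15/26)) = -8370*(35 - 2477/26) = -8370*(-1567/26) = 6557895/13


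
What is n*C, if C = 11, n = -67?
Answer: -737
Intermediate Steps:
n*C = -67*11 = -737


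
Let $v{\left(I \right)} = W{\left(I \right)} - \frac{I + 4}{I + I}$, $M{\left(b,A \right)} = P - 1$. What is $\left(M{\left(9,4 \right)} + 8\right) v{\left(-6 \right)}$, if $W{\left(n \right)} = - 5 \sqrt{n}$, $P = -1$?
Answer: $-1 - 30 i \sqrt{6} \approx -1.0 - 73.485 i$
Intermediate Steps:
$M{\left(b,A \right)} = -2$ ($M{\left(b,A \right)} = -1 - 1 = -2$)
$v{\left(I \right)} = - 5 \sqrt{I} - \frac{4 + I}{2 I}$ ($v{\left(I \right)} = - 5 \sqrt{I} - \frac{I + 4}{I + I} = - 5 \sqrt{I} - \frac{4 + I}{2 I}$)
$\left(M{\left(9,4 \right)} + 8\right) v{\left(-6 \right)} = \left(-2 + 8\right) \frac{-4 - -6 - 10 \left(-6\right)^{\frac{3}{2}}}{2 \left(-6\right)} = 6 \cdot \frac{1}{2} \left(- \frac{1}{6}\right) \left(-4 + 6 - 10 \left(- 6 i \sqrt{6}\right)\right) = 6 \cdot \frac{1}{2} \left(- \frac{1}{6}\right) \left(-4 + 6 + 60 i \sqrt{6}\right) = 6 \cdot \frac{1}{2} \left(- \frac{1}{6}\right) \left(2 + 60 i \sqrt{6}\right) = 6 \left(- \frac{1}{6} - 5 i \sqrt{6}\right) = -1 - 30 i \sqrt{6}$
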